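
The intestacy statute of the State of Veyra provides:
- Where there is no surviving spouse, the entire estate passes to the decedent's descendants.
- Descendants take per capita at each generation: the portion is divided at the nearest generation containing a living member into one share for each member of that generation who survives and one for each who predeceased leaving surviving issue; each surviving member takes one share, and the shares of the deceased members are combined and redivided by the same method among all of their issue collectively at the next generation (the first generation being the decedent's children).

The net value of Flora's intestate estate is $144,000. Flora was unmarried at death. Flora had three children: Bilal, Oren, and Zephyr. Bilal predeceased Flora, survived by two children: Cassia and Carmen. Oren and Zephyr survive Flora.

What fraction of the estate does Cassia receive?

Cassia receives 1/6 of the estate.

The entire $144,000 passes to the descendants.
That amount ($144,000) is divided at the children's generation into 3 shares of $48,000. Oren and Zephyr each take $48,000. The remaining share for the deceased Bilal ($48,000) is carried to the next generation.
That pool ($48,000) is divided at the grandchildren's generation equally among Cassia and Carmen: $24,000 each.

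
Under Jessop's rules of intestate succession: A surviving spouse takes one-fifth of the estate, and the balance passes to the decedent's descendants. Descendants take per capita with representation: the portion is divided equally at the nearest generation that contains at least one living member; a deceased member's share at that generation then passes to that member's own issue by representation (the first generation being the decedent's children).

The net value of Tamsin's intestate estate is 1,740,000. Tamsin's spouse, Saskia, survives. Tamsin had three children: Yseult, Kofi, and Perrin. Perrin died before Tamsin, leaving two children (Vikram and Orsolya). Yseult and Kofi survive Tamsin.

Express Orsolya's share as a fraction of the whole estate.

Orsolya receives 2/15 of the estate.

Saskia takes one-fifth of 1,740,000 = 348,000. The remaining 1,392,000 passes to the descendants.
The descendants' portion (1,392,000) is divided into 3 shares of 464,000: Yseult and Kofi each take 464,000; Perrin's 464,000 share passes to Perrin's issue.
Perrin's share (464,000) is divided into 2 shares of 232,000: Vikram and Orsolya each take 232,000.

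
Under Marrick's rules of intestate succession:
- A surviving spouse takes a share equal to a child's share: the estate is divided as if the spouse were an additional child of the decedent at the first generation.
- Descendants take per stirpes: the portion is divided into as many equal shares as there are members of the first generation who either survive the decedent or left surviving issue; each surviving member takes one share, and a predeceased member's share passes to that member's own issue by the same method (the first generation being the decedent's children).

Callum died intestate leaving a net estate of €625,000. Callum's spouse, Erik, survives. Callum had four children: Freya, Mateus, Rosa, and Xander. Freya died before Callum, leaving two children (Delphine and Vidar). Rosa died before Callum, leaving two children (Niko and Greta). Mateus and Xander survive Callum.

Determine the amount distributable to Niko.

Niko receives €62,500.

The spouse counts as an additional share at the children's level, so there are 5 primary shares of €125,000. Erik takes one such share (€125,000).
The children's combined portion (€500,000) is divided into 4 shares of €125,000: Mateus and Xander each take €125,000; Freya's €125,000 share passes to Freya's issue; Rosa's €125,000 share passes to Rosa's issue.
Freya's share (€125,000) is divided into 2 shares of €62,500: Delphine and Vidar each take €62,500.
Rosa's share (€125,000) is divided into 2 shares of €62,500: Niko and Greta each take €62,500.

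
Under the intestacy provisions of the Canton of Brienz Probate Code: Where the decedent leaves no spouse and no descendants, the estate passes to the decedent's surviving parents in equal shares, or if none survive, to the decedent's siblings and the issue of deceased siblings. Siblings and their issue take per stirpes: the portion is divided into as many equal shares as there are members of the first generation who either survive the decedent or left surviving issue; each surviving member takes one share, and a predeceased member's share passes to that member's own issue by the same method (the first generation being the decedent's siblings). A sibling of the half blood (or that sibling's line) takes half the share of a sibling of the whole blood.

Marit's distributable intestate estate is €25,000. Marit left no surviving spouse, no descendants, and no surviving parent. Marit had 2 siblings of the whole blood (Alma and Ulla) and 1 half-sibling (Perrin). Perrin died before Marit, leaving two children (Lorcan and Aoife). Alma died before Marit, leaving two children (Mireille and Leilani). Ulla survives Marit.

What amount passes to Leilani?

Leilani receives €5,000.

The entire €25,000 passes to the siblings and their issue.
Counting each half-blood sibling's line as half a unit, there are 5/2 units in €25,000, so one unit is €10,000. Whole-blood lines (Alma and Ulla) take €10,000 each; half-blood lines (Perrin) take €5,000 each.
Perrin's share (€5,000) is divided into 2 shares of €2,500: Lorcan and Aoife each take €2,500.
Alma's share (€10,000) is divided into 2 shares of €5,000: Mireille and Leilani each take €5,000.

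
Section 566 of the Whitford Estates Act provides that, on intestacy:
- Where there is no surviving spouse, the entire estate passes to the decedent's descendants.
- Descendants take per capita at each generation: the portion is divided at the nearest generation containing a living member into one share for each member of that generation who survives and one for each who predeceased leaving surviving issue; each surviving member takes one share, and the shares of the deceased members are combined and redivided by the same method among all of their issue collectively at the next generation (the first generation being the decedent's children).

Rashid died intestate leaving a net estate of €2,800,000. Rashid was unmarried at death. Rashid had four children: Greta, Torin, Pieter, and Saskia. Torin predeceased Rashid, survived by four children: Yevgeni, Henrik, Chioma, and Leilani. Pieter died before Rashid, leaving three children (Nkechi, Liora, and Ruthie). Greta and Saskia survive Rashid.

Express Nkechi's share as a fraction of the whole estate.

The entire €2,800,000 passes to the descendants.
That amount (€2,800,000) is divided at the children's generation into 4 shares of €700,000. Greta and Saskia each take €700,000. The 2 shares of the deceased (Torin and Pieter) are combined into a pool of €1,400,000.
That pool (€1,400,000) is divided at the grandchildren's generation equally among Yevgeni, Henrik, Chioma, Leilani, Nkechi, Liora, and Ruthie: €200,000 each.

Nkechi receives 1/14 of the estate.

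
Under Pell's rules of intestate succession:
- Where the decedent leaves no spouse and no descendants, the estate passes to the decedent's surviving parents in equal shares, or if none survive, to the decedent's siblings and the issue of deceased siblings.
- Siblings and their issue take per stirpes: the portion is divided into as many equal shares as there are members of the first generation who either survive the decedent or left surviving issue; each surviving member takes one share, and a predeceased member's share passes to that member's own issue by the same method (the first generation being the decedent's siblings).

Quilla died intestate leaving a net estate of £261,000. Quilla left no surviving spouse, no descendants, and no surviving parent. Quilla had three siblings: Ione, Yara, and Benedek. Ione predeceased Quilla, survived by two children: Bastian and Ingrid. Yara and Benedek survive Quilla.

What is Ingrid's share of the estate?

The entire £261,000 passes to the siblings and their issue.
That amount (£261,000) is divided into 3 shares of £87,000: Yara and Benedek each take £87,000; Ione's £87,000 share passes to Ione's issue.
Ione's share (£87,000) is divided into 2 shares of £43,500: Bastian and Ingrid each take £43,500.

Ingrid receives £43,500.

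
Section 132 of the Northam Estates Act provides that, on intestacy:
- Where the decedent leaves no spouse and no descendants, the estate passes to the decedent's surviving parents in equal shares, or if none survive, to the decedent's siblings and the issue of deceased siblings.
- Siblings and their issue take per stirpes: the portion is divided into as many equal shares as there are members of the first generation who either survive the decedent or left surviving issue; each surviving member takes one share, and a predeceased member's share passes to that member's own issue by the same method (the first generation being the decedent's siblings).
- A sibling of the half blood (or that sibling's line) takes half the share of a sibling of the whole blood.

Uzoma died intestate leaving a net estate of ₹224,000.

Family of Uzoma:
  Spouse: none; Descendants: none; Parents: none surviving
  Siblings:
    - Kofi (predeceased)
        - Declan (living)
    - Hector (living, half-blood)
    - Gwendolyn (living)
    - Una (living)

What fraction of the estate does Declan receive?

Declan receives 2/7 of the estate.

The entire ₹224,000 passes to the siblings and their issue.
Counting each half-blood sibling's line as half a unit, there are 7/2 units in ₹224,000, so one unit is ₹64,000. Whole-blood lines (Kofi, Gwendolyn, and Una) take ₹64,000 each; half-blood lines (Hector) take ₹32,000 each.
Kofi's share (₹64,000) passes entirely to Declan.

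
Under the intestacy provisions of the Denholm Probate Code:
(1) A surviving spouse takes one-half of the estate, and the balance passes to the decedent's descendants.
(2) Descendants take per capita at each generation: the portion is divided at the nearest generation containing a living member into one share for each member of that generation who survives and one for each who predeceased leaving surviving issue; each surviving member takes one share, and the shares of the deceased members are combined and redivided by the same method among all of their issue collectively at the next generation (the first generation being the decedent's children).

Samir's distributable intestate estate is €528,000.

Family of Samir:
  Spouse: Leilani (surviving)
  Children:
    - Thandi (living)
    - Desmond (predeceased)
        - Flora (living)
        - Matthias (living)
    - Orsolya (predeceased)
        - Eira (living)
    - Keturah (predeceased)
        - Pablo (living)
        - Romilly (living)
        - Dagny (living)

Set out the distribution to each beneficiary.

Leilani takes one-half of €528,000 = €264,000. The remaining €264,000 passes to the descendants.
The descendants' portion (€264,000) is divided at the children's generation into 4 shares of €66,000. Thandi takes €66,000. The 3 shares of the deceased (Desmond, Orsolya, and Keturah) are combined into a pool of €198,000.
That pool (€198,000) is divided at the grandchildren's generation equally among Flora, Matthias, Eira, Pablo, Romilly, and Dagny: €33,000 each.

Leilani: €264,000; Thandi: €66,000; Flora: €33,000; Matthias: €33,000; Eira: €33,000; Pablo: €33,000; Romilly: €33,000; Dagny: €33,000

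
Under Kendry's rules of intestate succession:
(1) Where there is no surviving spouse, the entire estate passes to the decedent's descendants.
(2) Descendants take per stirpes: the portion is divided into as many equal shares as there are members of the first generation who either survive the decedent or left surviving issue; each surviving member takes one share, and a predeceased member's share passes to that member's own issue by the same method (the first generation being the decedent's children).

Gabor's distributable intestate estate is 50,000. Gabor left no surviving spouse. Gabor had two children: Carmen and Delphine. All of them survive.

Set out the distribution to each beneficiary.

The entire 50,000 passes to the descendants.
That amount (50,000) is divided into 2 shares of 25,000: Carmen and Delphine each take 25,000.

Carmen: 25,000; Delphine: 25,000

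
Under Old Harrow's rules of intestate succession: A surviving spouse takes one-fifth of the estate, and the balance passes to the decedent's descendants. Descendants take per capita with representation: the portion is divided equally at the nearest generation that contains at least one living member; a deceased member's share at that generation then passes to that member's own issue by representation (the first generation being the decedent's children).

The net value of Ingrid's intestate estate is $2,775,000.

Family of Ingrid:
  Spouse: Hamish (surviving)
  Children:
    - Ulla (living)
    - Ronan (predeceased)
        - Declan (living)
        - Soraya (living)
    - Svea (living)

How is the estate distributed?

Hamish takes one-fifth of $2,775,000 = $555,000. The remaining $2,220,000 passes to the descendants.
The descendants' portion ($2,220,000) is divided into 3 shares of $740,000: Ulla and Svea each take $740,000; Ronan's $740,000 share passes to Ronan's issue.
Ronan's share ($740,000) is divided into 2 shares of $370,000: Declan and Soraya each take $370,000.

Hamish: $555,000; Ulla: $740,000; Declan: $370,000; Soraya: $370,000; Svea: $740,000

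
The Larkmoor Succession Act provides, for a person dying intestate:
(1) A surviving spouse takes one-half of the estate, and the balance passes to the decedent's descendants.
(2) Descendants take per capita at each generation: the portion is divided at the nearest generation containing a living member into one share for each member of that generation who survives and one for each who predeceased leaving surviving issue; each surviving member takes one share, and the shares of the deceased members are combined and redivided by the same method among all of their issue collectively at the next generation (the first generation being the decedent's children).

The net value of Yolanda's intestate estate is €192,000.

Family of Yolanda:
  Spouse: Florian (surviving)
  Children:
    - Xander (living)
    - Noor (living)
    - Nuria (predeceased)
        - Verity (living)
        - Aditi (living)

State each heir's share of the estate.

Florian takes one-half of €192,000 = €96,000. The remaining €96,000 passes to the descendants.
The descendants' portion (€96,000) is divided at the children's generation into 3 shares of €32,000. Xander and Noor each take €32,000. The remaining share for the deceased Nuria (€32,000) is carried to the next generation.
That pool (€32,000) is divided at the grandchildren's generation equally among Verity and Aditi: €16,000 each.

Florian: €96,000; Xander: €32,000; Noor: €32,000; Verity: €16,000; Aditi: €16,000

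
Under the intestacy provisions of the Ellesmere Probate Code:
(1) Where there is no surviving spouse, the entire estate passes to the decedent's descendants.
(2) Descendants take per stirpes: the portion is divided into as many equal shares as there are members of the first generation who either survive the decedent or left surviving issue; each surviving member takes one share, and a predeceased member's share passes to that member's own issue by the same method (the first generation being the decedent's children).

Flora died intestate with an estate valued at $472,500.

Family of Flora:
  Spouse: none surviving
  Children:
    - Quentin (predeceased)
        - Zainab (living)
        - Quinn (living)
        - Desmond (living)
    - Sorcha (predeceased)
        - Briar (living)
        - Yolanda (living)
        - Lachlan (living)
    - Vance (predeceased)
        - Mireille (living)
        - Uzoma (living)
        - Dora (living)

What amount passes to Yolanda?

Yolanda receives $52,500.

The entire $472,500 passes to the descendants.
That amount ($472,500) is divided into 3 shares of $157,500: Quentin's $157,500 share passes to Quentin's issue; Sorcha's $157,500 share passes to Sorcha's issue; Vance's $157,500 share passes to Vance's issue.
Quentin's share ($157,500) is divided into 3 shares of $52,500: Zainab, Quinn, and Desmond each take $52,500.
Sorcha's share ($157,500) is divided into 3 shares of $52,500: Briar, Yolanda, and Lachlan each take $52,500.
Vance's share ($157,500) is divided into 3 shares of $52,500: Mireille, Uzoma, and Dora each take $52,500.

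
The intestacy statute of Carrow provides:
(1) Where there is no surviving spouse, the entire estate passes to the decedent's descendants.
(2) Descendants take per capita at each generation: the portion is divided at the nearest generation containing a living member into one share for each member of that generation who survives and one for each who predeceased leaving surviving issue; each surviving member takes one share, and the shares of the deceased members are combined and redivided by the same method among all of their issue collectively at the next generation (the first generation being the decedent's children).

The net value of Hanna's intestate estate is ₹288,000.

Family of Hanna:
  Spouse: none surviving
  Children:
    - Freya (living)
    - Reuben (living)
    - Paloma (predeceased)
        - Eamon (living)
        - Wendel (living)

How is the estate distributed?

Freya: ₹96,000; Reuben: ₹96,000; Eamon: ₹48,000; Wendel: ₹48,000

The entire ₹288,000 passes to the descendants.
That amount (₹288,000) is divided at the children's generation into 3 shares of ₹96,000. Freya and Reuben each take ₹96,000. The remaining share for the deceased Paloma (₹96,000) is carried to the next generation.
That pool (₹96,000) is divided at the grandchildren's generation equally among Eamon and Wendel: ₹48,000 each.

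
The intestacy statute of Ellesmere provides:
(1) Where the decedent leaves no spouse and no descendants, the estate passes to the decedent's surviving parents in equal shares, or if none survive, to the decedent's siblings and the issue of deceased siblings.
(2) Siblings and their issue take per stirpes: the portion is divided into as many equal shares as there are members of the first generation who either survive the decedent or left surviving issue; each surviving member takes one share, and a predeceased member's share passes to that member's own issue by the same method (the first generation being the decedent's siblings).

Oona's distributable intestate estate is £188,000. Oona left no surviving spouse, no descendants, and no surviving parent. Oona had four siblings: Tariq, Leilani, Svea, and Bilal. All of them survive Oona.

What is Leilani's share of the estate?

Leilani receives £47,000.

The entire £188,000 passes to the siblings and their issue.
That amount (£188,000) is divided into 4 shares of £47,000: Tariq, Leilani, Svea, and Bilal each take £47,000.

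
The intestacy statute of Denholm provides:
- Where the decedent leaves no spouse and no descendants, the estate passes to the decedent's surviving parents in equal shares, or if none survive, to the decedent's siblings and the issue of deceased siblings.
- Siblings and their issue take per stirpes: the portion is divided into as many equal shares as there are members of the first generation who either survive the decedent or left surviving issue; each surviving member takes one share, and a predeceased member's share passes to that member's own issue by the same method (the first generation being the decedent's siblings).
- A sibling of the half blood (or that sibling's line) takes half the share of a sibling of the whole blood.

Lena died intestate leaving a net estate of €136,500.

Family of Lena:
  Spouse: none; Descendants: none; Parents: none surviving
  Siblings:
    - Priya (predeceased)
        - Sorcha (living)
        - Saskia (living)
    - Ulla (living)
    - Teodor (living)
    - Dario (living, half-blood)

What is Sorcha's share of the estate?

The entire €136,500 passes to the siblings and their issue.
Counting each half-blood sibling's line as half a unit, there are 7/2 units in €136,500, so one unit is €39,000. Whole-blood lines (Priya, Ulla, and Teodor) take €39,000 each; half-blood lines (Dario) take €19,500 each.
Priya's share (€39,000) is divided into 2 shares of €19,500: Sorcha and Saskia each take €19,500.

Sorcha receives €19,500.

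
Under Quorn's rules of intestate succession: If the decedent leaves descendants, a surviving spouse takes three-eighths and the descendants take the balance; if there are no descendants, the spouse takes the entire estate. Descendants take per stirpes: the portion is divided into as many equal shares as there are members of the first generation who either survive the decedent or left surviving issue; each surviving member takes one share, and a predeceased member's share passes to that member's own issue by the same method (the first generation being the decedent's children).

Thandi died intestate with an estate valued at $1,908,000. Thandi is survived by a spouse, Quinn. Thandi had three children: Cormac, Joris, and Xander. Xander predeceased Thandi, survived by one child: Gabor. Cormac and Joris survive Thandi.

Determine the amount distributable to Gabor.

Quinn takes three-eighths of $1,908,000 = $715,500. The remaining $1,192,500 passes to the descendants.
The descendants' portion ($1,192,500) is divided into 3 shares of $397,500: Cormac and Joris each take $397,500; Xander's $397,500 share passes to Xander's issue.
Xander's share ($397,500) passes entirely to Gabor.

Gabor receives $397,500.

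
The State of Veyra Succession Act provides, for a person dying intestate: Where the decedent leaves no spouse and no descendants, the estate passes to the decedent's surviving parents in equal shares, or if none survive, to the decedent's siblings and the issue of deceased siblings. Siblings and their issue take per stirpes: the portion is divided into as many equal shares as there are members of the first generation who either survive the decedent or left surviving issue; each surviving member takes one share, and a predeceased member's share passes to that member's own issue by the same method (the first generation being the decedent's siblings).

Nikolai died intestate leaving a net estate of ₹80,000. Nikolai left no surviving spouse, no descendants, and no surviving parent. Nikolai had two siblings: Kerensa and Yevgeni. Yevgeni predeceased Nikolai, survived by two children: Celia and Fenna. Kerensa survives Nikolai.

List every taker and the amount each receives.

Kerensa: ₹40,000; Celia: ₹20,000; Fenna: ₹20,000

The entire ₹80,000 passes to the siblings and their issue.
That amount (₹80,000) is divided into 2 shares of ₹40,000: Kerensa takes ₹40,000; Yevgeni's ₹40,000 share passes to Yevgeni's issue.
Yevgeni's share (₹40,000) is divided into 2 shares of ₹20,000: Celia and Fenna each take ₹20,000.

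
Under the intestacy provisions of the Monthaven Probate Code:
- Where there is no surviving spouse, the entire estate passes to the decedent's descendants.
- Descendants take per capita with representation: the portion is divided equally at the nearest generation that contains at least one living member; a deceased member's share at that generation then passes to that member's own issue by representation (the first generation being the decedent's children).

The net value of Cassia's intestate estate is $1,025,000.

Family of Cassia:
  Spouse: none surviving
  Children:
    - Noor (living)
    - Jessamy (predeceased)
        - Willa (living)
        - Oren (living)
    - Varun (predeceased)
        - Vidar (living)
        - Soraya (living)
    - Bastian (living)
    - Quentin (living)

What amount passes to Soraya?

Soraya receives $102,500.

The entire $1,025,000 passes to the descendants.
That amount ($1,025,000) is divided into 5 shares of $205,000: Noor, Bastian, and Quentin each take $205,000; Jessamy's $205,000 share passes to Jessamy's issue; Varun's $205,000 share passes to Varun's issue.
Jessamy's share ($205,000) is divided into 2 shares of $102,500: Willa and Oren each take $102,500.
Varun's share ($205,000) is divided into 2 shares of $102,500: Vidar and Soraya each take $102,500.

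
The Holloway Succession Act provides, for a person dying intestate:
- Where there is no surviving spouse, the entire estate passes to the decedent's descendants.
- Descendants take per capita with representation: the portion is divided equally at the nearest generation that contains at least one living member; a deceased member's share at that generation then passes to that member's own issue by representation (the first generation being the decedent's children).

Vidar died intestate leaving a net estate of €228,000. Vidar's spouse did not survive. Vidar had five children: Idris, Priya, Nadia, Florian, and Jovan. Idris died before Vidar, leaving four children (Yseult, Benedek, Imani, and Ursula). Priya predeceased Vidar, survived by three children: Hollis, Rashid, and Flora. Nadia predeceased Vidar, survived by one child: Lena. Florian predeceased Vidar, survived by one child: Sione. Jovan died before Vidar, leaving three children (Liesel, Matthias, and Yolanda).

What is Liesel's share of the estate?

Liesel receives €19,000.

The entire €228,000 passes to the descendants.
No child survives, so the initial division is made at the grandchildren's generation.
That amount (€228,000) is divided into 12 shares of €19,000: Yseult, Benedek, Imani, Ursula, Hollis, Rashid, Flora, Lena, Sione, Liesel, Matthias, and Yolanda each take €19,000.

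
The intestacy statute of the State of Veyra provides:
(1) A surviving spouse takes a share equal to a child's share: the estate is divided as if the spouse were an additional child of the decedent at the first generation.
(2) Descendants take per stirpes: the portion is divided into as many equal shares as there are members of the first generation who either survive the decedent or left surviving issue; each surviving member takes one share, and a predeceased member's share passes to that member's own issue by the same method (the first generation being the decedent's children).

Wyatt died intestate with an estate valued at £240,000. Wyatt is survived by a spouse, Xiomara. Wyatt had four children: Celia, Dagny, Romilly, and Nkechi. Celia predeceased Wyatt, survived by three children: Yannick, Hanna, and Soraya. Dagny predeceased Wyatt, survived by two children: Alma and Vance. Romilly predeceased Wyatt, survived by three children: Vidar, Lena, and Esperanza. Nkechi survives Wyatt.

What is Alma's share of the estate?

Alma receives £24,000.

The spouse counts as an additional share at the children's level, so there are 5 primary shares of £48,000. Xiomara takes one such share (£48,000).
The children's combined portion (£192,000) is divided into 4 shares of £48,000: Nkechi takes £48,000; Celia's £48,000 share passes to Celia's issue; Dagny's £48,000 share passes to Dagny's issue; Romilly's £48,000 share passes to Romilly's issue.
Celia's share (£48,000) is divided into 3 shares of £16,000: Yannick, Hanna, and Soraya each take £16,000.
Dagny's share (£48,000) is divided into 2 shares of £24,000: Alma and Vance each take £24,000.
Romilly's share (£48,000) is divided into 3 shares of £16,000: Vidar, Lena, and Esperanza each take £16,000.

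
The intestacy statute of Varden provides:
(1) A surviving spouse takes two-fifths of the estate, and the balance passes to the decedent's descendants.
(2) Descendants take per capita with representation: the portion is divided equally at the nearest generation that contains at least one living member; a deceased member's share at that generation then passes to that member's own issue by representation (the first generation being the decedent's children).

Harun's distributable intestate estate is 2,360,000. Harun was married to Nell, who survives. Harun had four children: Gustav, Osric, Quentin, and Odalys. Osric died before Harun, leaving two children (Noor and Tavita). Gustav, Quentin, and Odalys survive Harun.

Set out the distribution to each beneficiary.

Nell: 944,000; Gustav: 354,000; Noor: 177,000; Tavita: 177,000; Quentin: 354,000; Odalys: 354,000

Nell takes two-fifths of 2,360,000 = 944,000. The remaining 1,416,000 passes to the descendants.
The descendants' portion (1,416,000) is divided into 4 shares of 354,000: Gustav, Quentin, and Odalys each take 354,000; Osric's 354,000 share passes to Osric's issue.
Osric's share (354,000) is divided into 2 shares of 177,000: Noor and Tavita each take 177,000.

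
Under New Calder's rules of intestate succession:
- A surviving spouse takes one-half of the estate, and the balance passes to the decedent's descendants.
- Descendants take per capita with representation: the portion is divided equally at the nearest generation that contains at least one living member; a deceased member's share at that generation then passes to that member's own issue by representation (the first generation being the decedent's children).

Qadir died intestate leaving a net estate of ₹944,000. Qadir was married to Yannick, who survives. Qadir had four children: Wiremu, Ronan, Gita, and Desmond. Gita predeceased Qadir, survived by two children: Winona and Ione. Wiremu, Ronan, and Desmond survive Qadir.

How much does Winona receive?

Winona receives ₹59,000.

Yannick takes one-half of ₹944,000 = ₹472,000. The remaining ₹472,000 passes to the descendants.
The descendants' portion (₹472,000) is divided into 4 shares of ₹118,000: Wiremu, Ronan, and Desmond each take ₹118,000; Gita's ₹118,000 share passes to Gita's issue.
Gita's share (₹118,000) is divided into 2 shares of ₹59,000: Winona and Ione each take ₹59,000.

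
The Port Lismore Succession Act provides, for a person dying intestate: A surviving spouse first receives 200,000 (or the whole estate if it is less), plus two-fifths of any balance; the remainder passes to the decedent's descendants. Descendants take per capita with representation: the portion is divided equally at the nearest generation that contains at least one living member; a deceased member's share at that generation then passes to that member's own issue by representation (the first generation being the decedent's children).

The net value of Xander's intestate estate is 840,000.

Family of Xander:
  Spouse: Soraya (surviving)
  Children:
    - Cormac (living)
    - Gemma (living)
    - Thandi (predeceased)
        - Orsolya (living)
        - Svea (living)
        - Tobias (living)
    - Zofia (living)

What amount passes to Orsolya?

Soraya first takes 200,000, leaving a balance of 640,000. Soraya then takes two-fifths of the balance (256,000), for a total of 456,000. The remaining 384,000 passes to the descendants.
The descendants' portion (384,000) is divided into 4 shares of 96,000: Cormac, Gemma, and Zofia each take 96,000; Thandi's 96,000 share passes to Thandi's issue.
Thandi's share (96,000) is divided into 3 shares of 32,000: Orsolya, Svea, and Tobias each take 32,000.

Orsolya receives 32,000.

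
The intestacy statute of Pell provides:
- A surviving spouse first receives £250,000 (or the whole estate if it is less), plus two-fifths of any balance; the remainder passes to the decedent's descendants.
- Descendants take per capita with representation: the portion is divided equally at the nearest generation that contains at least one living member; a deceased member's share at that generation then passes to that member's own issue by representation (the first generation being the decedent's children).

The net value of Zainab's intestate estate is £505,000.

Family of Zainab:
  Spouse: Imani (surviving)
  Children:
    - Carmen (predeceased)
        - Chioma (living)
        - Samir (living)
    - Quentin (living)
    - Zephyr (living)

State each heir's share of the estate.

Imani: £352,000; Chioma: £25,500; Samir: £25,500; Quentin: £51,000; Zephyr: £51,000

Imani first takes £250,000, leaving a balance of £255,000. Imani then takes two-fifths of the balance (£102,000), for a total of £352,000. The remaining £153,000 passes to the descendants.
The descendants' portion (£153,000) is divided into 3 shares of £51,000: Quentin and Zephyr each take £51,000; Carmen's £51,000 share passes to Carmen's issue.
Carmen's share (£51,000) is divided into 2 shares of £25,500: Chioma and Samir each take £25,500.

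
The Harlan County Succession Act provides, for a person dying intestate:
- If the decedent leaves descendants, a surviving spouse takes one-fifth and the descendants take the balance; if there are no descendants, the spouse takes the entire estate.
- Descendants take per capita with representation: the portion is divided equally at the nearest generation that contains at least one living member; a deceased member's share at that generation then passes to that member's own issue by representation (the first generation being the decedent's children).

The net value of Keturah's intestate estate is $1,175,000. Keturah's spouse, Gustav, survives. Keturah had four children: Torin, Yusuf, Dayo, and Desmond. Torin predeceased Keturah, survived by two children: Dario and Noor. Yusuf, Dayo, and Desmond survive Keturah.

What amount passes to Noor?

Noor receives $117,500.

Gustav takes one-fifth of $1,175,000 = $235,000. The remaining $940,000 passes to the descendants.
The descendants' portion ($940,000) is divided into 4 shares of $235,000: Yusuf, Dayo, and Desmond each take $235,000; Torin's $235,000 share passes to Torin's issue.
Torin's share ($235,000) is divided into 2 shares of $117,500: Dario and Noor each take $117,500.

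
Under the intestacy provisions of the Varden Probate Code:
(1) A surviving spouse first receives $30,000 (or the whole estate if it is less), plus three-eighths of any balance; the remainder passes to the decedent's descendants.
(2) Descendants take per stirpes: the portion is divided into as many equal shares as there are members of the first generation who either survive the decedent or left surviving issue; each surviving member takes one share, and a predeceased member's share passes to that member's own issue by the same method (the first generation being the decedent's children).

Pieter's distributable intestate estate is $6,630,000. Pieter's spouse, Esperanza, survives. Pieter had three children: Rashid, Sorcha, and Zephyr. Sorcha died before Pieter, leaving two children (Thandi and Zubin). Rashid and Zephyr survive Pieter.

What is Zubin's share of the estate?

Zubin receives $687,500.

Esperanza first takes $30,000, leaving a balance of $6,600,000. Esperanza then takes three-eighths of the balance ($2,475,000), for a total of $2,505,000. The remaining $4,125,000 passes to the descendants.
The descendants' portion ($4,125,000) is divided into 3 shares of $1,375,000: Rashid and Zephyr each take $1,375,000; Sorcha's $1,375,000 share passes to Sorcha's issue.
Sorcha's share ($1,375,000) is divided into 2 shares of $687,500: Thandi and Zubin each take $687,500.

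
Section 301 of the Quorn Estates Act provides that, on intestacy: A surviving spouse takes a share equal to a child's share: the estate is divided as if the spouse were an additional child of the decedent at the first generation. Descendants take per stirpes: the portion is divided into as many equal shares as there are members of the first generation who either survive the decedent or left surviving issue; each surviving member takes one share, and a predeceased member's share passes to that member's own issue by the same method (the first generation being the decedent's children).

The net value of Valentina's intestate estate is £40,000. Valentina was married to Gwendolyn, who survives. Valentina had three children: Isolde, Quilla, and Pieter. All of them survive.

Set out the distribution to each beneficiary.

The spouse counts as an additional share at the children's level, so there are 4 primary shares of £10,000. Gwendolyn takes one such share (£10,000).
The children's combined portion (£30,000) is divided into 3 shares of £10,000: Isolde, Quilla, and Pieter each take £10,000.

Gwendolyn: £10,000; Isolde: £10,000; Quilla: £10,000; Pieter: £10,000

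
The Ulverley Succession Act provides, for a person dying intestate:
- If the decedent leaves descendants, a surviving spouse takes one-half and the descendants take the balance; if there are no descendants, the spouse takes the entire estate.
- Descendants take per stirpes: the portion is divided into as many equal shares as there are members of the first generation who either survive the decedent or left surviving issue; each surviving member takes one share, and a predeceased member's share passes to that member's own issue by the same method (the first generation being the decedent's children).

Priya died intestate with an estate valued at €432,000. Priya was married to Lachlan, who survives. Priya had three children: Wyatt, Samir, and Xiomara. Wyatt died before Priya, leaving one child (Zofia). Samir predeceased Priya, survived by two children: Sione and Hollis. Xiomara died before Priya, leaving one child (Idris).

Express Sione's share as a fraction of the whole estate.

Sione receives 1/12 of the estate.

Lachlan takes one-half of €432,000 = €216,000. The remaining €216,000 passes to the descendants.
The descendants' portion (€216,000) is divided into 3 shares of €72,000: Wyatt's €72,000 share passes to Wyatt's issue; Samir's €72,000 share passes to Samir's issue; Xiomara's €72,000 share passes to Xiomara's issue.
Wyatt's share (€72,000) passes entirely to Zofia.
Samir's share (€72,000) is divided into 2 shares of €36,000: Sione and Hollis each take €36,000.
Xiomara's share (€72,000) passes entirely to Idris.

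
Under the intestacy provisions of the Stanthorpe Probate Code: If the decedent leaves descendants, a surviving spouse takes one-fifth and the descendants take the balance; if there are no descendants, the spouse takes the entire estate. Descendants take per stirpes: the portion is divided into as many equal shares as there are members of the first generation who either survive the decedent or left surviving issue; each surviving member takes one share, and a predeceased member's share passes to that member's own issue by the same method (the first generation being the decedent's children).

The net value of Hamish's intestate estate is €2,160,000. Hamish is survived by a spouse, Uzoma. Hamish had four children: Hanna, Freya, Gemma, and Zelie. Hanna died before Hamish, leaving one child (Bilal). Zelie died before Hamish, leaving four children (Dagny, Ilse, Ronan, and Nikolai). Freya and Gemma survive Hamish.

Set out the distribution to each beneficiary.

Uzoma: €432,000; Bilal: €432,000; Freya: €432,000; Gemma: €432,000; Dagny: €108,000; Ilse: €108,000; Ronan: €108,000; Nikolai: €108,000

Uzoma takes one-fifth of €2,160,000 = €432,000. The remaining €1,728,000 passes to the descendants.
The descendants' portion (€1,728,000) is divided into 4 shares of €432,000: Freya and Gemma each take €432,000; Hanna's €432,000 share passes to Hanna's issue; Zelie's €432,000 share passes to Zelie's issue.
Hanna's share (€432,000) passes entirely to Bilal.
Zelie's share (€432,000) is divided into 4 shares of €108,000: Dagny, Ilse, Ronan, and Nikolai each take €108,000.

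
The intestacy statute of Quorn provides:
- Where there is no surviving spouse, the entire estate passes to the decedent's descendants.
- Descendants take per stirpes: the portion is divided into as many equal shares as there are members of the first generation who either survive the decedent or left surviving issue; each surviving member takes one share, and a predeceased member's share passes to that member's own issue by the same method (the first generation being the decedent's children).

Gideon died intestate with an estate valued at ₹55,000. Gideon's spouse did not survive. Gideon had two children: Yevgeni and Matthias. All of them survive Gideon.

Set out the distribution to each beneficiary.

The entire ₹55,000 passes to the descendants.
That amount (₹55,000) is divided into 2 shares of ₹27,500: Yevgeni and Matthias each take ₹27,500.

Yevgeni: ₹27,500; Matthias: ₹27,500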